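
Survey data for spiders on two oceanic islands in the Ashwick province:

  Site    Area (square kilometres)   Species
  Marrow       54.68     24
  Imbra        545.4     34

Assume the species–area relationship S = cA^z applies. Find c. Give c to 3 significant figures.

z = ln(S₂/S₁) / ln(A₂/A₁) = ln(34/24) / ln(545.4/54.68) = 0.3483 / 2.3000 = 0.1514
c = S₁ / A₁^z = 24 / 54.68^0.1514 = 24 / 1.833 = 13.09

13.1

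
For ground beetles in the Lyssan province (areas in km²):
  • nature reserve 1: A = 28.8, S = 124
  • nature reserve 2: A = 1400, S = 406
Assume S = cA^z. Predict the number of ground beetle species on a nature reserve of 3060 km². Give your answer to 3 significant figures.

z = ln(406/124) / ln(1400/28.8) = 1.1861 / 3.8839 = 0.3054
c = 124 / 28.8^0.3054 = 124 / 2.79 = 44.44
S₃ = 44.44 × 3060^0.3054 = 44.44 × 11.6 ≈ 515.5

516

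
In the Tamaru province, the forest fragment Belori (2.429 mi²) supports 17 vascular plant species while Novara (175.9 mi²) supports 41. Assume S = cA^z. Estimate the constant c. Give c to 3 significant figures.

14.2

z = ln(S₂/S₁) / ln(A₂/A₁) = ln(41/17) / ln(175.9/2.429) = 0.8804 / 4.2824 = 0.2056
c = S₁ / A₁^z = 17 / 2.429^0.2056 = 17 / 1.2 = 14.16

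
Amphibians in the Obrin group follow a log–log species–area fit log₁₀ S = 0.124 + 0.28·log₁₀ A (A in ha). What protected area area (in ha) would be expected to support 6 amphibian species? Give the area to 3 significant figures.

6 = 1.33 × A^0.28  ⇒  A^0.28 = 6/1.33 = 4.51
ln A = ln(4.51) / 0.28 = 1.5062 / 0.28 = 5.3794
A = e^5.3794 ≈ 216.9 ha

217 ha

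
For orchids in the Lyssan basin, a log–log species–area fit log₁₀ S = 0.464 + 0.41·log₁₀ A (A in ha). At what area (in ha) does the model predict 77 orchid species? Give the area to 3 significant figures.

77 = 2.911 × A^0.41  ⇒  A^0.41 = 77/2.911 = 26.45
ln A = ln(26.45) / 0.41 = 3.2754 / 0.41 = 7.9888
A = e^7.9888 ≈ 2948 ha

2950 ha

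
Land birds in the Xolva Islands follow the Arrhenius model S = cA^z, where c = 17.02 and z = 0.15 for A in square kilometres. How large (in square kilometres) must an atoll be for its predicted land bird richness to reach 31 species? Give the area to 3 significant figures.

54.5 square kilometres

31 = 17.02 × A^0.15  ⇒  A^0.15 = 31/17.02 = 1.821
ln A = ln(1.821) / 0.15 = 0.5996 / 0.15 = 3.9973
A = e^3.9973 ≈ 54.45 square kilometres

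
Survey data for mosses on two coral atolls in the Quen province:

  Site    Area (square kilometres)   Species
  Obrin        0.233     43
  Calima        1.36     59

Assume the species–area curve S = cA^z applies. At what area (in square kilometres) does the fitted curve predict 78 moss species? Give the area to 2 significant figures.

6.5 square kilometres

z = ln(59/43) / ln(1.36/0.233) = 0.3163 / 1.7642 = 0.1793
c = 43 / 0.233^0.1793 = 43 / 0.7701 = 55.84
A = (78/55.84)^(1/0.1793) ⇒ ln A = ln(1.397)/0.1793 = 1.8644
A = e^1.8644 ≈ 6.452 square kilometres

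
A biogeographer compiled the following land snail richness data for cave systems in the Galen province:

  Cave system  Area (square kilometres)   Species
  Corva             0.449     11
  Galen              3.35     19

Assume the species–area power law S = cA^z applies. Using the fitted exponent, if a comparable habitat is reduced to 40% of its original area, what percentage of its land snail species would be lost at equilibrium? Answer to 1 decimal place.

22.1%

z = ln(19/11) / ln(3.35/0.449) = 0.5465 / 2.0097 = 0.2720
S_new/S_old = (A_new/A_old)^z = 0.4^0.2720 = exp(0.2720 × -0.9163) = 0.7794
Fraction lost = 1 − 0.7794 = 0.2206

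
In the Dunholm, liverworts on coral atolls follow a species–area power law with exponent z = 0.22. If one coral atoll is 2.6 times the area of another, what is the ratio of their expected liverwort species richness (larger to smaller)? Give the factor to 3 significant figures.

1.23

S₂/S₁ = (A₂/A₁)^z = 2.6^0.22
ln(S₂/S₁) = 0.22 × ln 2.6 = 0.22 × 0.9555 = 0.2102
S₂/S₁ = e^0.2102 ≈ 1.234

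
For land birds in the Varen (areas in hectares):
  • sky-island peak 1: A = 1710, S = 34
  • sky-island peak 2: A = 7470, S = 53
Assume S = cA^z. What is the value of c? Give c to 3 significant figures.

z = ln(S₂/S₁) / ln(A₂/A₁) = ln(53/34) / ln(7470/1710) = 0.4439 / 1.4744 = 0.3011
c = S₁ / A₁^z = 34 / 1710^0.3011 = 34 / 9.407 = 3.614

3.61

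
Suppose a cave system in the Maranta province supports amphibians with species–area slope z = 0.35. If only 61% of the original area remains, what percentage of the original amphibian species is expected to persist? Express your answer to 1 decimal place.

84.1%

S_new/S_old = (A_new/A_old)^z = 0.61^0.35
= exp(0.35 × ln 0.61) = exp(0.35 × -0.4943) = exp(-0.1730) ≈ 0.8411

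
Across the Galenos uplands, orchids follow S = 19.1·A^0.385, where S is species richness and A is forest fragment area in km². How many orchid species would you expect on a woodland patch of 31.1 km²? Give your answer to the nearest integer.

72 species

S = 19.1 × 31.1^0.385 = 19.1 × 3.756 ≈ 71.74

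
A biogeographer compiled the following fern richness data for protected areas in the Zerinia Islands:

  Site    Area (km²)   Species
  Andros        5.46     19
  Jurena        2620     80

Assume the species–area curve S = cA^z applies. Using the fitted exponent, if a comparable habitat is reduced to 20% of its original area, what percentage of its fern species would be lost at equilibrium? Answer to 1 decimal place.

z = ln(80/19) / ln(2620/5.46) = 1.4376 / 6.1735 = 0.2329
S_new/S_old = (A_new/A_old)^z = 0.2^0.2329 = exp(0.2329 × -1.6094) = 0.6874
Fraction lost = 1 − 0.6874 = 0.3126

31.3%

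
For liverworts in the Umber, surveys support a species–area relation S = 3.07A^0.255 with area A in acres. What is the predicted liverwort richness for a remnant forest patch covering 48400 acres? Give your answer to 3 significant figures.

S = 3.07 × 48400^0.255
ln S = ln 3.07 + 0.255 × ln 48400 = 1.1217 + 0.255 × 10.7873 = 3.8724
S = e^3.8724 ≈ 48.06

48.1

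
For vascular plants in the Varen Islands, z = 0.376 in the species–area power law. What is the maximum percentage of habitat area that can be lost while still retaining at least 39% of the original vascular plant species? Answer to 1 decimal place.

Need (A_new/A_old)^0.376 = 0.39, so A_new/A_old = 0.39^(1/0.376) = 0.39^2.66
ln(A_new/A_old) = ln 0.39 / 0.376 = -0.9416 / 0.376 = -2.5043
A_new/A_old = e^-2.5043 ≈ 0.08173
Fraction that can be lost = 1 − 0.08173 = 0.9183

91.8%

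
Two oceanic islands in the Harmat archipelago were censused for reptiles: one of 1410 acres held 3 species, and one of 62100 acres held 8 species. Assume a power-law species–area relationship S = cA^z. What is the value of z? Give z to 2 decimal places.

0.26

Taking logs: ln S = ln c + z ln A, so z = (ln S₂ − ln S₁)/(ln A₂ − ln A₁).
z = ln(8/3) / ln(62100/1410) = ln(2.667) / ln(44.04) = 0.9808 / 3.7852 = 0.2591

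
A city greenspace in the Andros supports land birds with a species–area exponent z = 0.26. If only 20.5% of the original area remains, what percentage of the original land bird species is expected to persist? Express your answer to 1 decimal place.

S_new/S_old = (A_new/A_old)^z = 0.205^0.26
= exp(0.26 × ln 0.205) = exp(0.26 × -1.5847) = exp(-0.4120) ≈ 0.6623

66.2%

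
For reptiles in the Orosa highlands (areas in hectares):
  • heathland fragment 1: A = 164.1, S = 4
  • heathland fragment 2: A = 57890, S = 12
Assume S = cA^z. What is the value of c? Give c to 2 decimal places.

1.54

z = ln(S₂/S₁) / ln(A₂/A₁) = ln(12/4) / ln(57890/164.1) = 1.0986 / 5.8658 = 0.1873
c = S₁ / A₁^z = 4 / 164.1^0.1873 = 4 / 2.599 = 1.539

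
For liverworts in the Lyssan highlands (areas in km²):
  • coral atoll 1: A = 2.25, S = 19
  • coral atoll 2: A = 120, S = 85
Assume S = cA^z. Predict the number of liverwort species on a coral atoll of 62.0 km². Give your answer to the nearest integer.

z = ln(85/19) / ln(120/2.25) = 1.4982 / 3.9766 = 0.3768
c = 19 / 2.25^0.3768 = 19 / 1.357 = 14
S₃ = 14 × 62^0.3768 = 14 × 4.735 ≈ 66.28

66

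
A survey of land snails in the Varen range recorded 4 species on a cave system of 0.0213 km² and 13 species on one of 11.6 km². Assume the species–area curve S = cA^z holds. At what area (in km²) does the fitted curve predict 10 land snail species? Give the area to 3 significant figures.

2.85 km²

z = ln(13/4) / ln(11.6/0.0213) = 1.1787 / 6.3001 = 0.1871
c = 4 / 0.0213^0.1871 = 4 / 0.4867 = 8.219
A = (10/8.219)^(1/0.1871) ⇒ ln A = ln(1.217)/0.1871 = 1.0486
A = e^1.0486 ≈ 2.854 km²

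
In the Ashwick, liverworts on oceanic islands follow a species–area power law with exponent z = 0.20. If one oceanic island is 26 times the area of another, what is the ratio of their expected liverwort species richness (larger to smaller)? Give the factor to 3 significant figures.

1.92

S₂/S₁ = (A₂/A₁)^z = 26^0.2
ln(S₂/S₁) = 0.2 × ln 26 = 0.2 × 3.2581 = 0.6516
S₂/S₁ = e^0.6516 ≈ 1.919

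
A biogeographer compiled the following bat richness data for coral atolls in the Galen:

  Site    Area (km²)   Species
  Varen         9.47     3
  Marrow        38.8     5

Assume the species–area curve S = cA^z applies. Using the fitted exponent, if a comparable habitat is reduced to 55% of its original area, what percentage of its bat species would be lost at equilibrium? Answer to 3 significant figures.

z = ln(5/3) / ln(38.8/9.47) = 0.5108 / 1.4103 = 0.3622
S_new/S_old = (A_new/A_old)^z = 0.55^0.3622 = exp(0.3622 × -0.5978) = 0.8053
Fraction lost = 1 − 0.8053 = 0.1947

19.5%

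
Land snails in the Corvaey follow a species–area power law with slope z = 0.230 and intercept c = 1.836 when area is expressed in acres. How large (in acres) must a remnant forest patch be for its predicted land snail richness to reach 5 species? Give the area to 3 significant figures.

77.9 acres

5 = 1.836 × A^0.23  ⇒  A^0.23 = 5/1.836 = 2.723
ln A = ln(2.723) / 0.23 = 1.0018 / 0.23 = 4.3559
A = e^4.3559 ≈ 77.93 acres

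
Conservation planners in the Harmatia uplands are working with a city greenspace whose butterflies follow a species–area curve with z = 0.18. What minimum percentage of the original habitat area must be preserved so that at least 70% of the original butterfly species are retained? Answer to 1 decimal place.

Need (A_new/A_old)^0.18 = 0.7, so A_new/A_old = 0.7^(1/0.18) = 0.7^5.556
ln(A_new/A_old) = ln 0.7 / 0.18 = -0.3567 / 0.18 = -1.9815
A_new/A_old = e^-1.9815 ≈ 0.1379

13.8%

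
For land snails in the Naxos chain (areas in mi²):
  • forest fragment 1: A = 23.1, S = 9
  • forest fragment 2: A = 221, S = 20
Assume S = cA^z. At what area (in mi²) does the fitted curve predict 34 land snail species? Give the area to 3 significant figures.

991 mi²

z = ln(20/9) / ln(221/23.1) = 0.7985 / 2.2583 = 0.3536
c = 9 / 23.1^0.3536 = 9 / 3.035 = 2.965
A = (34/2.965)^(1/0.3536) ⇒ ln A = ln(11.47)/0.3536 = 6.8989
A = e^6.8989 ≈ 991.2 mi²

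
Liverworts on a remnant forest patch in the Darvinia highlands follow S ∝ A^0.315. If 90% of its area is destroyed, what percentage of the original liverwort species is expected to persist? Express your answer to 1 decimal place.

48.4%

S_new/S_old = (A_new/A_old)^z = 0.1^0.315
= exp(0.315 × ln 0.1) = exp(0.315 × -2.3026) = exp(-0.7253) ≈ 0.4842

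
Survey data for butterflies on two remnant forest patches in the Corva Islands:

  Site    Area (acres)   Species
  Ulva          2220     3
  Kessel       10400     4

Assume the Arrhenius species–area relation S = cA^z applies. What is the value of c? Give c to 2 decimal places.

z = ln(S₂/S₁) / ln(A₂/A₁) = ln(4/3) / ln(10400/2220) = 0.2877 / 1.5443 = 0.1863
c = S₁ / A₁^z = 3 / 2220^0.1863 = 3 / 4.201 = 0.7141

0.71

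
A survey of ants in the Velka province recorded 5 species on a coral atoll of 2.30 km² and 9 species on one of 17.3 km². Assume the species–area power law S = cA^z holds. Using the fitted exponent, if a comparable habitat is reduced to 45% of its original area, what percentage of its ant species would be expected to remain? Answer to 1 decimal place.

79.2%

z = ln(9/5) / ln(17.3/2.3) = 0.5878 / 2.0178 = 0.2913
S_new/S_old = (A_new/A_old)^z = 0.45^0.2913 = exp(0.2913 × -0.7985) = 0.7925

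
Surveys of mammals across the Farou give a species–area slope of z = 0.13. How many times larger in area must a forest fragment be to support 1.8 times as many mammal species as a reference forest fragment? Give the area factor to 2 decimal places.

91.97

(A₂/A₁)^0.13 = 1.8, so A₂/A₁ = 1.8^(1/0.13) = 1.8^7.692
ln(A₂/A₁) = ln 1.8 / 0.13 = 0.5878 / 0.13 = 4.5214
A₂/A₁ = e^4.5214 ≈ 91.97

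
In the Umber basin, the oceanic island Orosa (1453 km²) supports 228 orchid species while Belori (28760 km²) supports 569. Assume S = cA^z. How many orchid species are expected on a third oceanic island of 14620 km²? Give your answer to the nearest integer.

462

z = ln(569/228) / ln(28760/1453) = 0.9145 / 2.9854 = 0.3063
c = 228 / 1453^0.3063 = 228 / 9.305 = 24.5
S₃ = 24.5 × 14620^0.3063 = 24.5 × 18.88 ≈ 462.5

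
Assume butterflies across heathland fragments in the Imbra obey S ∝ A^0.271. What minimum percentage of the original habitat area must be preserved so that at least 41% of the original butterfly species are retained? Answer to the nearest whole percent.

Need (A_new/A_old)^0.271 = 0.41, so A_new/A_old = 0.41^(1/0.271) = 0.41^3.69
ln(A_new/A_old) = ln 0.41 / 0.271 = -0.8916 / 0.271 = -3.2900
A_new/A_old = e^-3.2900 ≈ 0.03725

4%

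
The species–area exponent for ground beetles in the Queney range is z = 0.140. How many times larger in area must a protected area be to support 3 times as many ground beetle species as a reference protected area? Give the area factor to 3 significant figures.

2560

(A₂/A₁)^0.14 = 3, so A₂/A₁ = 3^(1/0.14) = 3^7.143
ln(A₂/A₁) = ln 3 / 0.14 = 1.0986 / 0.14 = 7.8472
A₂/A₁ = e^7.8472 ≈ 2559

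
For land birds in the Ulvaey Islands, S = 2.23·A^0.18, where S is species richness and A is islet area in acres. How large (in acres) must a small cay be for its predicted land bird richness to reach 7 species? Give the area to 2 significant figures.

7 = 2.23 × A^0.18  ⇒  A^0.18 = 7/2.23 = 3.139
ln A = ln(3.139) / 0.18 = 1.1439 / 0.18 = 6.3550
A = e^6.3550 ≈ 575.4 acres

580 acres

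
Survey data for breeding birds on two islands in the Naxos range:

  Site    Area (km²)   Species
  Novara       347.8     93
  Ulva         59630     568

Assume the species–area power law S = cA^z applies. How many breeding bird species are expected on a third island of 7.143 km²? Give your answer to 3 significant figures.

23.7

z = ln(568/93) / ln(59630/347.8) = 1.8095 / 5.1443 = 0.3518
c = 93 / 347.8^0.3518 = 93 / 7.833 = 11.87
S₃ = 11.87 × 7.143^0.3518 = 11.87 × 1.997 ≈ 23.71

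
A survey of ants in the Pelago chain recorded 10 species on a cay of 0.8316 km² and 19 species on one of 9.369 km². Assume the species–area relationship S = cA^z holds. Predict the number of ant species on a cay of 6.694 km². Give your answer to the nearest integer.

z = ln(19/10) / ln(9.369/0.8316) = 0.6419 / 2.4218 = 0.2650
c = 10 / 0.8316^0.2650 = 10 / 0.9523 = 10.5
S₃ = 10.5 × 6.694^0.2650 = 10.5 × 1.655 ≈ 17.38

17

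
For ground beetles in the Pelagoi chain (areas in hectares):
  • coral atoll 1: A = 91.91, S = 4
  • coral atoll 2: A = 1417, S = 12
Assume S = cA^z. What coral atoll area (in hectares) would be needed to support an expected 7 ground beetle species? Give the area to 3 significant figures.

370 hectares

z = ln(12/4) / ln(1417/91.91) = 1.0986 / 2.7355 = 0.4016
c = 4 / 91.91^0.4016 = 4 / 6.145 = 0.6509
A = (7/0.6509)^(1/0.4016) ⇒ ln A = ln(10.75)/0.4016 = 5.9142
A = e^5.9142 ≈ 370.3 hectares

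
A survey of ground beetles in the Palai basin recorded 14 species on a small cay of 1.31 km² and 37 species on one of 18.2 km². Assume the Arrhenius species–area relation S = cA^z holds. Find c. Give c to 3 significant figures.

12.7

z = ln(S₂/S₁) / ln(A₂/A₁) = ln(37/14) / ln(18.2/1.31) = 0.9719 / 2.6314 = 0.3693
c = S₁ / A₁^z = 14 / 1.31^0.3693 = 14 / 1.105 = 12.67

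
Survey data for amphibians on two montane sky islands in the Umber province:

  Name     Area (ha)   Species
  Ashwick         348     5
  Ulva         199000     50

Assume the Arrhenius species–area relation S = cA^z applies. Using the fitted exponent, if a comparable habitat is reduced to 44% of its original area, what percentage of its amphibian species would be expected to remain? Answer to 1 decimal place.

74.2%

z = ln(50/5) / ln(199000/348) = 2.3026 / 6.3489 = 0.3627
S_new/S_old = (A_new/A_old)^z = 0.44^0.3627 = exp(0.3627 × -0.8210) = 0.7425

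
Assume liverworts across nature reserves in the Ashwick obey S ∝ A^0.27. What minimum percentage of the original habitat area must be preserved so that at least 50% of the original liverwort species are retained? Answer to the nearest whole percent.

8%

Need (A_new/A_old)^0.27 = 0.5, so A_new/A_old = 0.5^(1/0.27) = 0.5^3.704
ln(A_new/A_old) = ln 0.5 / 0.27 = -0.6931 / 0.27 = -2.5672
A_new/A_old = e^-2.5672 ≈ 0.07675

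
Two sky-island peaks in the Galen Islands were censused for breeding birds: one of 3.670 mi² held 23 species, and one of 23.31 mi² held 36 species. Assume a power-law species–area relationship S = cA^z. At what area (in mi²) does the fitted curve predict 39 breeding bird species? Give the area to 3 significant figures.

z = ln(36/23) / ln(23.31/3.67) = 0.4480 / 1.8487 = 0.2423
c = 23 / 3.67^0.2423 = 23 / 1.37 = 16.78
A = (39/16.78)^(1/0.2423) ⇒ ln A = ln(2.324)/0.2423 = 3.4792
A = e^3.4792 ≈ 32.43 mi²

32.4 mi²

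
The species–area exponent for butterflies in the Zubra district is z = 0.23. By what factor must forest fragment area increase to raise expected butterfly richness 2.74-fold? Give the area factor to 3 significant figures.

80.0

(A₂/A₁)^0.23 = 2.74, so A₂/A₁ = 2.74^(1/0.23) = 2.74^4.348
ln(A₂/A₁) = ln 2.74 / 0.23 = 1.0080 / 0.23 = 4.3824
A₂/A₁ = e^4.3824 ≈ 80.03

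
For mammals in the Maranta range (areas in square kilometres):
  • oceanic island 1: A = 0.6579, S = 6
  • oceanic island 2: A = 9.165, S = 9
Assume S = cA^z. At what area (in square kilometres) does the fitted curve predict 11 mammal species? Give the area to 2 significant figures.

34 square kilometres

z = ln(9/6) / ln(9.165/0.6579) = 0.4055 / 2.6341 = 0.1539
c = 6 / 0.6579^0.1539 = 6 / 0.9376 = 6.399
A = (11/6.399)^(1/0.1539) ⇒ ln A = ln(1.719)/0.1539 = 3.5190
A = e^3.5190 ≈ 33.75 square kilometres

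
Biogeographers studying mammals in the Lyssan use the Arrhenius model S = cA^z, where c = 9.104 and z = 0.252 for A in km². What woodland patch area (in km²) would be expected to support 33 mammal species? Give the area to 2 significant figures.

170 km²

33 = 9.104 × A^0.252  ⇒  A^0.252 = 33/9.104 = 3.625
ln A = ln(3.625) / 0.252 = 1.2878 / 0.252 = 5.1103
A = e^5.1103 ≈ 165.7 km²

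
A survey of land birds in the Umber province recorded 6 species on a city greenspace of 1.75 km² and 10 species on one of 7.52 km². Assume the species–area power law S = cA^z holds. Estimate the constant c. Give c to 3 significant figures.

4.93

z = ln(S₂/S₁) / ln(A₂/A₁) = ln(10/6) / ln(7.52/1.75) = 0.5108 / 1.4580 = 0.3504
c = S₁ / A₁^z = 6 / 1.75^0.3504 = 6 / 1.217 = 4.932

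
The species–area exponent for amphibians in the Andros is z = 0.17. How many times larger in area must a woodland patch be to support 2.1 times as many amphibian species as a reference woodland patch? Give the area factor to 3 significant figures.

(A₂/A₁)^0.17 = 2.1, so A₂/A₁ = 2.1^(1/0.17) = 2.1^5.882
ln(A₂/A₁) = ln 2.1 / 0.17 = 0.7419 / 0.17 = 4.3643
A₂/A₁ = e^4.3643 ≈ 78.6

78.6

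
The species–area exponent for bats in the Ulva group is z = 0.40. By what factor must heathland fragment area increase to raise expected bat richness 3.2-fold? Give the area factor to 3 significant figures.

18.3

(A₂/A₁)^0.4 = 3.2, so A₂/A₁ = 3.2^(1/0.4) = 3.2^2.5
ln(A₂/A₁) = ln 3.2 / 0.4 = 1.1632 / 0.4 = 2.9079
A₂/A₁ = e^2.9079 ≈ 18.32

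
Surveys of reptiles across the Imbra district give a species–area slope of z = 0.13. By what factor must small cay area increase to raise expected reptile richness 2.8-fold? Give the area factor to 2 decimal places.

(A₂/A₁)^0.13 = 2.8, so A₂/A₁ = 2.8^(1/0.13) = 2.8^7.692
ln(A₂/A₁) = ln 2.8 / 0.13 = 1.0296 / 0.13 = 7.9201
A₂/A₁ = e^7.9201 ≈ 2752

2752.18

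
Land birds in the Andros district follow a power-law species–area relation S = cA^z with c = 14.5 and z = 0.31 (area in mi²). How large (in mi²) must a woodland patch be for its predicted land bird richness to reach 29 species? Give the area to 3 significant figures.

9.36 mi²

29 = 14.5 × A^0.31  ⇒  A^0.31 = 29/14.5 = 2
ln A = ln(2) / 0.31 = 0.6931 / 0.31 = 2.2360
A = e^2.2360 ≈ 9.355 mi²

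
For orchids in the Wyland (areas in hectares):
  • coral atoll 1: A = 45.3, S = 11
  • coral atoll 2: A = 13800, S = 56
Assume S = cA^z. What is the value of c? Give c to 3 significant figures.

3.72

z = ln(S₂/S₁) / ln(A₂/A₁) = ln(56/11) / ln(13800/45.3) = 1.6275 / 5.7191 = 0.2846
c = S₁ / A₁^z = 11 / 45.3^0.2846 = 11 / 2.96 = 3.716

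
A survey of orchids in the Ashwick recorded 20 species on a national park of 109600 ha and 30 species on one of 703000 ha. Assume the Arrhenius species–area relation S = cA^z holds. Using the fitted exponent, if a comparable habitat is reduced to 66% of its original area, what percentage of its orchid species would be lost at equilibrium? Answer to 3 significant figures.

8.67%

z = ln(30/20) / ln(703000/109600) = 0.4055 / 1.8585 = 0.2182
S_new/S_old = (A_new/A_old)^z = 0.66^0.2182 = exp(0.2182 × -0.4155) = 0.9133
Fraction lost = 1 − 0.9133 = 0.08666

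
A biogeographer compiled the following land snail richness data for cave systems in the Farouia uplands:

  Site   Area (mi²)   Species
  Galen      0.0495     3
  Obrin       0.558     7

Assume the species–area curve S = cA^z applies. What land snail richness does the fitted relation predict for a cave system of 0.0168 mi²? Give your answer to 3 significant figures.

2.06

z = ln(7/3) / ln(0.558/0.0495) = 0.8473 / 2.4224 = 0.3498
c = 3 / 0.0495^0.3498 = 3 / 0.3495 = 8.585
S₃ = 8.585 × 0.0168^0.3498 = 8.585 × 0.2395 ≈ 2.056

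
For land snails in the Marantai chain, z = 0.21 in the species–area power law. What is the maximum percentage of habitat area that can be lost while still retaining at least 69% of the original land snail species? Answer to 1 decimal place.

Need (A_new/A_old)^0.21 = 0.69, so A_new/A_old = 0.69^(1/0.21) = 0.69^4.762
ln(A_new/A_old) = ln 0.69 / 0.21 = -0.3711 / 0.21 = -1.7670
A_new/A_old = e^-1.7670 ≈ 0.1708
Fraction that can be lost = 1 − 0.1708 = 0.8292

82.9%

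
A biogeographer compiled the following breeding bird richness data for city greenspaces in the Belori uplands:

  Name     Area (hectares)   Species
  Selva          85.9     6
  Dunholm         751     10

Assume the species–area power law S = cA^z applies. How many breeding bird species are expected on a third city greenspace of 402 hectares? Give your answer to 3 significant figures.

z = ln(10/6) / ln(751/85.9) = 0.5108 / 2.1682 = 0.2356
c = 6 / 85.9^0.2356 = 6 / 2.855 = 2.101
S₃ = 2.101 × 402^0.2356 = 2.101 × 4.107 ≈ 8.631

8.63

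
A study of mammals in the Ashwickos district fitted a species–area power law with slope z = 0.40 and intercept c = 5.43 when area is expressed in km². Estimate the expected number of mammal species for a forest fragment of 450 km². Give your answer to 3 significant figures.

62.5

S = 5.43 × 450^0.4
ln S = ln 5.43 + 0.4 × ln 450 = 1.6919 + 0.4 × 6.1092 = 4.1356
S = e^4.1356 ≈ 62.53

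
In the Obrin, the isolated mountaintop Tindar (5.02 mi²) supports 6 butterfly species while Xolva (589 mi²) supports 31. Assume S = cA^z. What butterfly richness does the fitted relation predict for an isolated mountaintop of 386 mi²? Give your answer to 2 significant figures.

z = ln(31/6) / ln(589/5.02) = 1.6422 / 4.7650 = 0.3446
c = 6 / 5.02^0.3446 = 6 / 1.744 = 3.441
S₃ = 3.441 × 386^0.3446 = 3.441 × 7.788 ≈ 26.8

27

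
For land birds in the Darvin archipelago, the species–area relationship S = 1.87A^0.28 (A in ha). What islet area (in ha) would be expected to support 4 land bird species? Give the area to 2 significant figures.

15 ha

4 = 1.87 × A^0.28  ⇒  A^0.28 = 4/1.87 = 2.139
ln A = ln(2.139) / 0.28 = 0.7604 / 0.28 = 2.7156
A = e^2.7156 ≈ 15.11 ha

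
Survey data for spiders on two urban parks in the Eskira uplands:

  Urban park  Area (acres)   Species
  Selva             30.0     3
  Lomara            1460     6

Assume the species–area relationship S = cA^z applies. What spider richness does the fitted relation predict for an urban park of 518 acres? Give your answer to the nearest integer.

z = ln(6/3) / ln(1460/30) = 0.6931 / 3.8850 = 0.1784
c = 3 / 30^0.1784 = 3 / 1.835 = 1.635
S₃ = 1.635 × 518^0.1784 = 1.635 × 3.05 ≈ 4.987

5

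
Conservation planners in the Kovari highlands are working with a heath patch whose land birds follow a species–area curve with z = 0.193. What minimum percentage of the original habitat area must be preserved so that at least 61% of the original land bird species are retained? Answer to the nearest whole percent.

Need (A_new/A_old)^0.193 = 0.61, so A_new/A_old = 0.61^(1/0.193) = 0.61^5.181
ln(A_new/A_old) = ln 0.61 / 0.193 = -0.4943 / 0.193 = -2.5611
A_new/A_old = e^-2.5611 ≈ 0.07722

8%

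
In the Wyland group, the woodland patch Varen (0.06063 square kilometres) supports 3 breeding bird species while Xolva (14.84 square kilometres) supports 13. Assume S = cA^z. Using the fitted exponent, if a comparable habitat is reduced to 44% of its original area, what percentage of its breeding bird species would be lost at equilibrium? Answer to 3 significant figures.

z = ln(13/3) / ln(14.84/0.06063) = 1.4663 / 5.5003 = 0.2666
S_new/S_old = (A_new/A_old)^z = 0.44^0.2666 = exp(0.2666 × -0.8210) = 0.8034
Fraction lost = 1 − 0.8034 = 0.1966

19.7%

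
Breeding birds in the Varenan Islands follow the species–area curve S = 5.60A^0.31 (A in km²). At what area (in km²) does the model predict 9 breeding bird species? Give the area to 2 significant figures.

9 = 5.6 × A^0.31  ⇒  A^0.31 = 9/5.6 = 1.607
ln A = ln(1.607) / 0.31 = 0.4745 / 0.31 = 1.5305
A = e^1.5305 ≈ 4.621 km²

4.6 km²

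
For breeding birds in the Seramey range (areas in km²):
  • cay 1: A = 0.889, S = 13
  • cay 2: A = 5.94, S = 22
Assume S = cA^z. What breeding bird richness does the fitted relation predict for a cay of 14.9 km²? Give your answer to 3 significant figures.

28.4

z = ln(22/13) / ln(5.94/0.889) = 0.5261 / 1.8994 = 0.2770
c = 13 / 0.889^0.2770 = 13 / 0.9679 = 13.43
S₃ = 13.43 × 14.9^0.2770 = 13.43 × 2.113 ≈ 28.38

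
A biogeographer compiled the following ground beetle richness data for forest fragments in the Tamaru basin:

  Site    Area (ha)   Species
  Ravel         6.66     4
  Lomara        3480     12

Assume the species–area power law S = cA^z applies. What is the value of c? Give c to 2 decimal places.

z = ln(S₂/S₁) / ln(A₂/A₁) = ln(12/4) / ln(3480/6.66) = 1.0986 / 6.2587 = 0.1755
c = S₁ / A₁^z = 4 / 6.66^0.1755 = 4 / 1.395 = 2.868

2.87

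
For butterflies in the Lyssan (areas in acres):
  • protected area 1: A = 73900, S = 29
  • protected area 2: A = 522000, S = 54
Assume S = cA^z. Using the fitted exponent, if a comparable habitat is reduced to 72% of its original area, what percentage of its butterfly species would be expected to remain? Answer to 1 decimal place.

90.1%

z = ln(54/29) / ln(522000/73900) = 0.6217 / 1.9550 = 0.3180
S_new/S_old = (A_new/A_old)^z = 0.72^0.3180 = exp(0.3180 × -0.3285) = 0.9008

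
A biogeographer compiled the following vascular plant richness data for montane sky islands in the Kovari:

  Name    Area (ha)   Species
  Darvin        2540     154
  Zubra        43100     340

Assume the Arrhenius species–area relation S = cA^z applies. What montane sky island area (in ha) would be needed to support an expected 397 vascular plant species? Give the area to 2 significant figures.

z = ln(340/154) / ln(43100/2540) = 0.7920 / 2.8314 = 0.2797
c = 154 / 2540^0.2797 = 154 / 8.962 = 17.18
A = (397/17.18)^(1/0.2797) ⇒ ln A = ln(23.1)/0.2797 = 11.2254
A = e^11.2254 ≈ 75009 ha

75000 ha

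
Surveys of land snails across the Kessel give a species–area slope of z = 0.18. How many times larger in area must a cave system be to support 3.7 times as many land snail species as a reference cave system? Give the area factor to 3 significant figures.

1430

(A₂/A₁)^0.18 = 3.7, so A₂/A₁ = 3.7^(1/0.18) = 3.7^5.556
ln(A₂/A₁) = ln 3.7 / 0.18 = 1.3083 / 0.18 = 7.2685
A₂/A₁ = e^7.2685 ≈ 1434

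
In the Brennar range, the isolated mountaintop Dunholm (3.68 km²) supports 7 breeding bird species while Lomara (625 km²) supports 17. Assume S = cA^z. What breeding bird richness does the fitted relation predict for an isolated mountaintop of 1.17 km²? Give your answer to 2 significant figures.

z = ln(17/7) / ln(625/3.68) = 0.8873 / 5.1348 = 0.1728
c = 7 / 3.68^0.1728 = 7 / 1.253 = 5.589
S₃ = 5.589 × 1.17^0.1728 = 5.589 × 1.028 ≈ 5.743

5.7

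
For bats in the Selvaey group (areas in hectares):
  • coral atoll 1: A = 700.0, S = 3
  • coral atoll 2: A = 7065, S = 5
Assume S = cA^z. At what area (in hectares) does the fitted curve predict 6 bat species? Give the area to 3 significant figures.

16100 hectares

z = ln(5/3) / ln(7065/700) = 0.5108 / 2.3118 = 0.2210
c = 3 / 700^0.2210 = 3 / 4.253 = 0.7054
A = (6/0.7054)^(1/0.2210) ⇒ ln A = ln(8.505)/0.2210 = 9.6880
A = e^9.6880 ≈ 16124 hectares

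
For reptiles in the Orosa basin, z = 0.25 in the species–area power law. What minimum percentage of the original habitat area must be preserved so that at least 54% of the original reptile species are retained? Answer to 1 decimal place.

Need (A_new/A_old)^0.25 = 0.54, so A_new/A_old = 0.54^(1/0.25) = 0.54^4
ln(A_new/A_old) = ln 0.54 / 0.25 = -0.6162 / 0.25 = -2.4647
A_new/A_old = e^-2.4647 ≈ 0.08503

8.5%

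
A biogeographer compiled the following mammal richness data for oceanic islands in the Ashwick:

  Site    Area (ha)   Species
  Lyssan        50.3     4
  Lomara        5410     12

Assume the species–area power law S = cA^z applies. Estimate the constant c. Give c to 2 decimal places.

z = ln(S₂/S₁) / ln(A₂/A₁) = ln(12/4) / ln(5410/50.3) = 1.0986 / 4.6780 = 0.2348
c = S₁ / A₁^z = 4 / 50.3^0.2348 = 4 / 2.51 = 1.594

1.59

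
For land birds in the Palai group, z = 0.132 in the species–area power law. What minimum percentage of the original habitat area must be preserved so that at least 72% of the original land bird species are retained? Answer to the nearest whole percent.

8%

Need (A_new/A_old)^0.132 = 0.72, so A_new/A_old = 0.72^(1/0.132) = 0.72^7.576
ln(A_new/A_old) = ln 0.72 / 0.132 = -0.3285 / 0.132 = -2.4887
A_new/A_old = e^-2.4887 ≈ 0.08302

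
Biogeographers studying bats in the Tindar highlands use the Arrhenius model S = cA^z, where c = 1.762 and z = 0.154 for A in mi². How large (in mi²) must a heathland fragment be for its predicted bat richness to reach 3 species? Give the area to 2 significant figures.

3 = 1.762 × A^0.154  ⇒  A^0.154 = 3/1.762 = 1.703
ln A = ln(1.703) / 0.154 = 0.5322 / 0.154 = 3.4556
A = e^3.4556 ≈ 31.68 mi²

32 mi²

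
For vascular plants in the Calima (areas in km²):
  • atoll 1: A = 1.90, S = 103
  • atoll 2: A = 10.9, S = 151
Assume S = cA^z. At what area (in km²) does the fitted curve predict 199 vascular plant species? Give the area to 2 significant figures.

z = ln(151/103) / ln(10.9/1.9) = 0.3826 / 1.7469 = 0.2190
c = 103 / 1.9^0.2190 = 103 / 1.151 = 89.49
A = (199/89.49)^(1/0.2190) ⇒ ln A = ln(2.224)/0.2190 = 3.6492
A = e^3.6492 ≈ 38.44 km²

38 km²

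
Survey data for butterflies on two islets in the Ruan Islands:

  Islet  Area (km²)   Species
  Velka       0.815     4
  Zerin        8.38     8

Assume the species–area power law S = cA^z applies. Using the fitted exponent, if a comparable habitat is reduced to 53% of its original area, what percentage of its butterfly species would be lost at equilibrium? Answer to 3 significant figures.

17.2%

z = ln(8/4) / ln(8.38/0.815) = 0.6931 / 2.3304 = 0.2974
S_new/S_old = (A_new/A_old)^z = 0.53^0.2974 = exp(0.2974 × -0.6349) = 0.8279
Fraction lost = 1 − 0.8279 = 0.1721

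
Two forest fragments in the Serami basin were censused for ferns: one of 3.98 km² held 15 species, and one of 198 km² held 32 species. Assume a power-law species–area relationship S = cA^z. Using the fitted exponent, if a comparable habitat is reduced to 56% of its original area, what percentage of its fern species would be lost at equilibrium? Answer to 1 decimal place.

z = ln(32/15) / ln(198/3.98) = 0.7577 / 3.9070 = 0.1939
S_new/S_old = (A_new/A_old)^z = 0.56^0.1939 = exp(0.1939 × -0.5798) = 0.8936
Fraction lost = 1 − 0.8936 = 0.1064

10.6%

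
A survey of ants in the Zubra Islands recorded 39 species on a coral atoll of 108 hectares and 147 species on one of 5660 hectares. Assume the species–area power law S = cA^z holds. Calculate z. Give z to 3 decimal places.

0.335

Taking logs: ln S = ln c + z ln A, so z = (ln S₂ − ln S₁)/(ln A₂ − ln A₁).
z = ln(147/39) / ln(5660/108) = ln(3.769) / ln(52.41) = 1.3269 / 3.9590 = 0.3351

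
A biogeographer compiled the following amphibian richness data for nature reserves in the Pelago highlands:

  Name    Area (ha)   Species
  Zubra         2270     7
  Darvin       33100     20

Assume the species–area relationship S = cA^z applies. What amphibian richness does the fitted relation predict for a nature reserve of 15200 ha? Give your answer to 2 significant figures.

z = ln(20/7) / ln(33100/2270) = 1.0498 / 2.6798 = 0.3918
c = 7 / 2270^0.3918 = 7 / 20.64 = 0.3391
S₃ = 0.3391 × 15200^0.3918 = 0.3391 × 43.48 ≈ 14.74

15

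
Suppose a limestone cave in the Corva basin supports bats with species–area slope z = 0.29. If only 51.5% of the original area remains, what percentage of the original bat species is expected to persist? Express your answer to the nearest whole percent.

S_new/S_old = (A_new/A_old)^z = 0.515^0.29
= exp(0.29 × ln 0.515) = exp(0.29 × -0.6636) = exp(-0.1924) ≈ 0.8249

82%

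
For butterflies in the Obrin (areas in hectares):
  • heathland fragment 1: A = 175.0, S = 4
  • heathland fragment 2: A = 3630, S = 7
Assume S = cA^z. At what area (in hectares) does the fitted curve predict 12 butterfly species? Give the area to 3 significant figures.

z = ln(7/4) / ln(3630/175) = 0.5596 / 3.0322 = 0.1846
c = 4 / 175^0.1846 = 4 / 2.594 = 1.542
A = (12/1.542)^(1/0.1846) ⇒ ln A = ln(7.782)/0.1846 = 11.1175
A = e^11.1175 ≈ 67337 hectares

67300 hectares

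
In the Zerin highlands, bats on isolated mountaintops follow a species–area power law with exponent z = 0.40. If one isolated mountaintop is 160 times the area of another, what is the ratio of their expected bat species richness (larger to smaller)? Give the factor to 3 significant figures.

S₂/S₁ = (A₂/A₁)^z = 160^0.4
ln(S₂/S₁) = 0.4 × ln 160 = 0.4 × 5.0752 = 2.0301
S₂/S₁ = e^2.0301 ≈ 7.615

7.61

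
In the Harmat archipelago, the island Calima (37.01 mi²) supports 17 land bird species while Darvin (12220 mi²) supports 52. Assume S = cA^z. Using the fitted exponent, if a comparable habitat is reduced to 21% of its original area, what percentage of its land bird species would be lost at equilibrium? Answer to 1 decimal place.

26.0%

z = ln(52/17) / ln(12220/37.01) = 1.1180 / 5.7996 = 0.1928
S_new/S_old = (A_new/A_old)^z = 0.21^0.1928 = exp(0.1928 × -1.5606) = 0.7402
Fraction lost = 1 − 0.7402 = 0.2598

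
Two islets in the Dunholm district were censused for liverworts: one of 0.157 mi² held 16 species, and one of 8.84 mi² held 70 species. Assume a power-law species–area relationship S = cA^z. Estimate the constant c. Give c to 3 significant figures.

z = ln(S₂/S₁) / ln(A₂/A₁) = ln(70/16) / ln(8.84/0.157) = 1.4759 / 4.0308 = 0.3662
c = S₁ / A₁^z = 16 / 0.157^0.3662 = 16 / 0.5077 = 31.52

31.5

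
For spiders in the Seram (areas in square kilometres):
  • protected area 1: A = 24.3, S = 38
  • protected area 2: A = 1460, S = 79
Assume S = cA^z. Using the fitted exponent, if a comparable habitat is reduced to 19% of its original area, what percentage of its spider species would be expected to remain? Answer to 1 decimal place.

74.3%

z = ln(79/38) / ln(1460/24.3) = 0.7319 / 4.0957 = 0.1787
S_new/S_old = (A_new/A_old)^z = 0.19^0.1787 = exp(0.1787 × -1.6607) = 0.7432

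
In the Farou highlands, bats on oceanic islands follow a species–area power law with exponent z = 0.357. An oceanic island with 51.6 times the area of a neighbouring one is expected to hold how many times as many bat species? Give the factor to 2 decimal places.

S₂/S₁ = (A₂/A₁)^z = 51.6^0.357
ln(S₂/S₁) = 0.357 × ln 51.6 = 0.357 × 3.9435 = 1.4078
S₂/S₁ = e^1.4078 ≈ 4.087

4.09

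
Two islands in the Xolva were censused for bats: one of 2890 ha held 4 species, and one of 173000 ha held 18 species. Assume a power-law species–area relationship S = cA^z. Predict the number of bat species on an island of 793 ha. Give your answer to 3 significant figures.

2.49

z = ln(18/4) / ln(173000/2890) = 1.5041 / 4.0920 = 0.3676
c = 4 / 2890^0.3676 = 4 / 18.71 = 0.2138
S₃ = 0.2138 × 793^0.3676 = 0.2138 × 11.63 ≈ 2.487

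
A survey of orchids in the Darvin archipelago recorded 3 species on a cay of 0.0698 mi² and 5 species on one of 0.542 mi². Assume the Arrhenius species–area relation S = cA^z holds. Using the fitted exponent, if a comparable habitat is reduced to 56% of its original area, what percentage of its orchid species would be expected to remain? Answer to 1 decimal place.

z = ln(5/3) / ln(0.542/0.0698) = 0.5108 / 2.0496 = 0.2492
S_new/S_old = (A_new/A_old)^z = 0.56^0.2492 = exp(0.2492 × -0.5798) = 0.8654

86.5%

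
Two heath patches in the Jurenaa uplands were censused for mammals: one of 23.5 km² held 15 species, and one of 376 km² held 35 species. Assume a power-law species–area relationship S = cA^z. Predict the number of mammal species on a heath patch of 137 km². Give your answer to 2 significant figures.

z = ln(35/15) / ln(376/23.5) = 0.8473 / 2.7726 = 0.3056
c = 15 / 23.5^0.3056 = 15 / 2.624 = 5.716
S₃ = 5.716 × 137^0.3056 = 5.716 × 4.498 ≈ 25.71

26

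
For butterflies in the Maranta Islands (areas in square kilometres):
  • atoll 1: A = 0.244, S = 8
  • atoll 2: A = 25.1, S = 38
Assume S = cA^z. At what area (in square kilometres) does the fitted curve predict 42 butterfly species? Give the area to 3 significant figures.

z = ln(38/8) / ln(25.1/0.244) = 1.5581 / 4.6335 = 0.3363
c = 8 / 0.244^0.3363 = 8 / 0.6223 = 12.86
A = (42/12.86)^(1/0.3363) ⇒ ln A = ln(3.267)/0.3363 = 3.5205
A = e^3.5205 ≈ 33.8 square kilometres

33.8 square kilometres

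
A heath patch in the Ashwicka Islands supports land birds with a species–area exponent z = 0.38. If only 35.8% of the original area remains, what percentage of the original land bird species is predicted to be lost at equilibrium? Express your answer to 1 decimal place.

S_new/S_old = (A_new/A_old)^z = 0.358^0.38
= exp(0.38 × ln 0.358) = exp(0.38 × -1.0272) = exp(-0.3903) ≈ 0.6768
Fraction lost = 1 − 0.6768 = 0.3232

32.3%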